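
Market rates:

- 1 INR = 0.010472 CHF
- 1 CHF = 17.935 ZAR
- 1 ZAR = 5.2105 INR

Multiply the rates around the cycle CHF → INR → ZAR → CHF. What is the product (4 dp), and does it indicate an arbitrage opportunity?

Around CHF → INR → ZAR → CHF: 1 ÷ 0.010472 ÷ 5.2105 ÷ 17.935 = 1.021856
Product > 1; profitable direction is CHF → INR → ZAR → CHF.

1.0219 (arbitrage exists)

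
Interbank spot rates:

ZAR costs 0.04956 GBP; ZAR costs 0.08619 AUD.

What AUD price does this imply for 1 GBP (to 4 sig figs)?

1 GBP ÷ 0.04956 = 20.1776 ZAR
20.1776 ZAR × 0.08619 = 1.7391 AUD

GBP/AUD = 1.739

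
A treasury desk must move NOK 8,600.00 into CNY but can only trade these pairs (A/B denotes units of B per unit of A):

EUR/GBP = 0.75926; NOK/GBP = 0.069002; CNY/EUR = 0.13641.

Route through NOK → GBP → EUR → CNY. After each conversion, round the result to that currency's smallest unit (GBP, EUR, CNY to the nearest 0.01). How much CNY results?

NOK 8,600.00 × 0.069002 = GBP 593.42
GBP 593.42 ÷ 0.75926 = EUR 781.58
EUR 781.58 ÷ 0.13641 = CNY 5,729.64

CNY 5,729.64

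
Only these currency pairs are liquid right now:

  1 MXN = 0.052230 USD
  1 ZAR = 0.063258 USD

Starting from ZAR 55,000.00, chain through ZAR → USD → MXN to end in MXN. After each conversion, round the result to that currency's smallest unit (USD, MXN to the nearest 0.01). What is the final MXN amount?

ZAR 55,000.00 × 0.063258 = USD 3,479.19
USD 3,479.19 ÷ 0.052230 = MXN 66,612.87

MXN 66,612.87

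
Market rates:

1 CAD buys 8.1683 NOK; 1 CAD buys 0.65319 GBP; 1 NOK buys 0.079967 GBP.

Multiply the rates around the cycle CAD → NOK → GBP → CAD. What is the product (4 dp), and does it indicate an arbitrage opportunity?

Around CAD → NOK → GBP → CAD: 1 × 8.1683 × 0.079967 ÷ 0.65319 = 1.000007
Product ≈ 1 (deviation 0.001%, within rounding noise).

1.0000 (no arbitrage)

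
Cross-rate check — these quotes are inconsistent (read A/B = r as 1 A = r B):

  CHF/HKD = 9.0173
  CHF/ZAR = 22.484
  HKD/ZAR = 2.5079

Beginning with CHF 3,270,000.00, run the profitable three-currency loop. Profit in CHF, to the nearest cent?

Profit: CHF 18,977.56

Profitable loop is CHF → HKD → ZAR → CHF:
CHF 3,270,000.00 × 9.0173 = HKD 29,486,571.00
HKD 29,486,571.00 × 2.5079 = ZAR 73,949,371.41
ZAR 73,949,371.41 ÷ 22.484 = CHF 3,288,977.56
Profit = CHF 3,288,977.56 − CHF 3,270,000.00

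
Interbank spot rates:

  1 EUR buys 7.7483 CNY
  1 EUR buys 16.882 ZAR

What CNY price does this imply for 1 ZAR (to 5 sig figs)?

ZAR/CNY = 0.45897

1 ZAR ÷ 16.882 = 0.0592347 EUR
0.0592347 EUR × 7.7483 = 0.458968 CNY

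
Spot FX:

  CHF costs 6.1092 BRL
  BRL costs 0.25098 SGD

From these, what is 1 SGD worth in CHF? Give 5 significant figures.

1 SGD ÷ 0.25098 = 3.98438 BRL
3.98438 BRL ÷ 6.1092 = 0.652194 CHF

SGD/CHF = 0.65219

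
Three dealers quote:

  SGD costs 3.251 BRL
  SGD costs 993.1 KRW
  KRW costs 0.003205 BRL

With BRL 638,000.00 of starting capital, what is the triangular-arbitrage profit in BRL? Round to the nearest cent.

Profitable loop is BRL → KRW → SGD → BRL:
BRL 638,000.00 ÷ 0.003205 = KRW 199,063,963
KRW 199,063,963 ÷ 993.1 = SGD 200,447.05
SGD 200,447.05 × 3.251 = BRL 651,653.35
Profit = BRL 651,653.35 − BRL 638,000.00

Profit: BRL 13,653.35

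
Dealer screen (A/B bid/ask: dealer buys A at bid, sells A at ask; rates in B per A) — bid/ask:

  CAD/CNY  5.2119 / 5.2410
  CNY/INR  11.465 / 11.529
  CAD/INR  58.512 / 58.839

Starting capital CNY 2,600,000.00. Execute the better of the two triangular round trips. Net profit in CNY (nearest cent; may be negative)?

Net profit: CNY 40,451.52

Best loop CNY → INR → CAD → CNY:
CNY 2,600,000.00 × 11.465 (sell CNY at bid) = INR 29,809,000.00
INR 29,809,000.00 ÷ 58.839 (buy CAD at ask) = CAD 506,619.76
CAD 506,619.76 × 5.2119 (sell CAD at bid) = CNY 2,640,451.52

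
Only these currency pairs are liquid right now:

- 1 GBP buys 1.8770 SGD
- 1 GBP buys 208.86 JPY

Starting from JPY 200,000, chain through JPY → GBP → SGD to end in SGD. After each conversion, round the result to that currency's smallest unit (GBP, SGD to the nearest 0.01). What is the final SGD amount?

JPY 200,000 ÷ 208.86 = GBP 957.58
GBP 957.58 × 1.8770 = SGD 1,797.38

SGD 1,797.38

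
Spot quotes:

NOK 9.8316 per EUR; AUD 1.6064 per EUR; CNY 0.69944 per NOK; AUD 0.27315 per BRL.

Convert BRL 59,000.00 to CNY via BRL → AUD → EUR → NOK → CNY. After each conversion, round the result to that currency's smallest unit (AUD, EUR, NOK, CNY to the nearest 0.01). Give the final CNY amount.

CNY 68,988.12

BRL 59,000.00 × 0.27315 = AUD 16,115.85
AUD 16,115.85 ÷ 1.6064 = EUR 10,032.28
EUR 10,032.28 × 9.8316 = NOK 98,633.36
NOK 98,633.36 × 0.69944 = CNY 68,988.12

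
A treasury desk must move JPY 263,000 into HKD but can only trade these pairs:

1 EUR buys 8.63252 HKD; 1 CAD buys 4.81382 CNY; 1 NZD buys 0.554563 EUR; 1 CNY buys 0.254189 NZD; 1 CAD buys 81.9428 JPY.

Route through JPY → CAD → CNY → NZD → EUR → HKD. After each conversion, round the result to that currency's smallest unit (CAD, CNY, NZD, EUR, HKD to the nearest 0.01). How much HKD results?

JPY 263,000 ÷ 81.9428 = CAD 3,209.56
CAD 3,209.56 × 4.81382 = CNY 15,450.24
CNY 15,450.24 × 0.254189 = NZD 3,927.28
NZD 3,927.28 × 0.554563 = EUR 2,177.92
EUR 2,177.92 × 8.63252 = HKD 18,800.94

HKD 18,800.94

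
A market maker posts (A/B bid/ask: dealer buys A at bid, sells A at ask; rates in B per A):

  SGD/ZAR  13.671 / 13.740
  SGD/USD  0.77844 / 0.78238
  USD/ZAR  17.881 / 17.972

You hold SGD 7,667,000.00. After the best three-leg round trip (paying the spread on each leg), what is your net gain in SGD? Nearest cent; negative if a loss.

Best loop SGD → USD → ZAR → SGD:
SGD 7,667,000.00 × 0.77844 (sell SGD at bid) = USD 5,968,299.48
USD 5,968,299.48 × 17.881 (sell USD at bid) = ZAR 106,719,163.00
ZAR 106,719,163.00 ÷ 13.740 (buy SGD at ask) = SGD 7,767,042.43

Net profit: SGD 100,042.43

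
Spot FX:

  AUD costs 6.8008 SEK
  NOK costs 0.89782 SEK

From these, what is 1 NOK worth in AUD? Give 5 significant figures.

1 NOK × 0.89782 = 0.89782 SEK
0.89782 SEK ÷ 6.8008 = 0.132017 AUD

NOK/AUD = 0.13202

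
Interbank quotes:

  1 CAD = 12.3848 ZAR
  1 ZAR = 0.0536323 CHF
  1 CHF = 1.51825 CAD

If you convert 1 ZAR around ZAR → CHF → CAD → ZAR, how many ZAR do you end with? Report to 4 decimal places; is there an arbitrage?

Around ZAR → CHF → CAD → ZAR: 1 × 0.0536323 × 1.51825 × 12.3848 = 1.008460
Product > 1; profitable direction is ZAR → CHF → CAD → ZAR.

1.0085 (arbitrage exists)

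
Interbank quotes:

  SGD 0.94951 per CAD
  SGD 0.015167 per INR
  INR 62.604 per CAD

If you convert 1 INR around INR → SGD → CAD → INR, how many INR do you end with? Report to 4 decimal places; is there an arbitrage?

1.0000 (no arbitrage)

Around INR → SGD → CAD → INR: 1 × 0.015167 ÷ 0.94951 × 62.604 = 1.000005
Product ≈ 1 (deviation 0.001%, within rounding noise).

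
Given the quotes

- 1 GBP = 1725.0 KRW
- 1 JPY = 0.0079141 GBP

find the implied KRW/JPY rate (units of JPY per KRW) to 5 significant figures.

1 KRW ÷ 1725.0 = 0.00057971 GBP
0.00057971 GBP ÷ 0.0079141 = 0.0732503 JPY

KRW/JPY = 0.073250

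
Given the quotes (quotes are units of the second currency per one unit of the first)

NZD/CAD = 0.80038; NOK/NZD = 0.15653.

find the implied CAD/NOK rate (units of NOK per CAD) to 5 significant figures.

1 CAD ÷ 0.80038 = 1.24941 NZD
1.24941 NZD ÷ 0.15653 = 7.9819 NOK

CAD/NOK = 7.9819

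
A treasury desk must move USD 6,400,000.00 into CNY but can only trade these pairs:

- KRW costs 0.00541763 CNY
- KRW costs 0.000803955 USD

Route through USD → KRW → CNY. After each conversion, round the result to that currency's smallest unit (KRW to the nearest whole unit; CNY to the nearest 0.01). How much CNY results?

CNY 43,127,826.80

USD 6,400,000.00 ÷ 0.000803955 = KRW 7,960,644,563
KRW 7,960,644,563 × 0.00541763 = CNY 43,127,826.80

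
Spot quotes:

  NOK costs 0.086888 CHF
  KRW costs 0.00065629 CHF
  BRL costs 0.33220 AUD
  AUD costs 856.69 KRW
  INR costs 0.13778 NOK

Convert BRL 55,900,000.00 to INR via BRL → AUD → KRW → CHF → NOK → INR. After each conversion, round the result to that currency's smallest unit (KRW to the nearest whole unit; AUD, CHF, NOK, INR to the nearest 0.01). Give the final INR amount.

BRL 55,900,000.00 × 0.33220 = AUD 18,569,980.00
AUD 18,569,980.00 × 856.69 = KRW 15,908,716,166
KRW 15,908,716,166 × 0.00065629 = CHF 10,440,731.33
CHF 10,440,731.33 ÷ 0.086888 = NOK 120,163,098.82
NOK 120,163,098.82 ÷ 0.13778 = INR 872,137,456.96

INR 872,137,456.96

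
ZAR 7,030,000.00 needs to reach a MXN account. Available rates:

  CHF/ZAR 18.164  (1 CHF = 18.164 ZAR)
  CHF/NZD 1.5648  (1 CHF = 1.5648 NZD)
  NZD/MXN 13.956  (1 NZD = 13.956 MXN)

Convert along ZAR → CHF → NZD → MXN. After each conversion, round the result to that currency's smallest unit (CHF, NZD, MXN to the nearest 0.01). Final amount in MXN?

ZAR 7,030,000.00 ÷ 18.164 = CHF 387,029.29
CHF 387,029.29 × 1.5648 = NZD 605,623.43
NZD 605,623.43 × 13.956 = MXN 8,452,080.59

MXN 8,452,080.59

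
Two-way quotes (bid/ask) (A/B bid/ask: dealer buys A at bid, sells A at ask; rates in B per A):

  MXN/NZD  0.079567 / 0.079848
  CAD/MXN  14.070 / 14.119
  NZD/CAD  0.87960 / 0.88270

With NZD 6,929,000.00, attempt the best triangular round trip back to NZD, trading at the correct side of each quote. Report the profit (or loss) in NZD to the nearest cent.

Net profit: NZD 33,888.71

Best loop NZD → MXN → CAD → NZD:
NZD 6,929,000.00 ÷ 0.079848 (buy MXN at ask) = MXN 86,777,377.02
MXN 86,777,377.02 ÷ 14.119 (buy CAD at ask) = CAD 6,146,141.87
CAD 6,146,141.87 ÷ 0.88270 (buy NZD at ask) = NZD 6,962,888.71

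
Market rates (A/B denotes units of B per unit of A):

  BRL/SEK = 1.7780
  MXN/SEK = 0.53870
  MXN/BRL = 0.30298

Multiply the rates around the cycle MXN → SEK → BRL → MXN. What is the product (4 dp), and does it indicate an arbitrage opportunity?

1.0000 (no arbitrage)

Around MXN → SEK → BRL → MXN: 1 × 0.53870 ÷ 1.7780 ÷ 0.30298 = 1.000003
Product ≈ 1 (deviation 0.000%, within rounding noise).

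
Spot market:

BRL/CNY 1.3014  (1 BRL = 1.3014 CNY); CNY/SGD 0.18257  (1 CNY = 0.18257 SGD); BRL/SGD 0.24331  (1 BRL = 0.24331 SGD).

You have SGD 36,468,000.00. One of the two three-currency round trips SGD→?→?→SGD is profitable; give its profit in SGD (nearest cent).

Profitable loop is SGD → CNY → BRL → SGD:
SGD 36,468,000.00 ÷ 0.18257 = CNY 199,748,041.85
CNY 199,748,041.85 ÷ 1.3014 = BRL 153,487,046.14
BRL 153,487,046.14 × 0.24331 = SGD 37,344,933.20
Profit = SGD 37,344,933.20 − SGD 36,468,000.00

Profit: SGD 876,933.20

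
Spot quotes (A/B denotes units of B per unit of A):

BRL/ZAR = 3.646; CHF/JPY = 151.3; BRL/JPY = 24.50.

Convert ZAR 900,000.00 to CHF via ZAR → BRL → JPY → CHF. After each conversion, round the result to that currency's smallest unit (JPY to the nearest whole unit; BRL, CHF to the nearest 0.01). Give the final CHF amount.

ZAR 900,000.00 ÷ 3.646 = BRL 246,845.86
BRL 246,845.86 × 24.50 = JPY 6,047,724
JPY 6,047,724 ÷ 151.3 = CHF 39,971.74

CHF 39,971.74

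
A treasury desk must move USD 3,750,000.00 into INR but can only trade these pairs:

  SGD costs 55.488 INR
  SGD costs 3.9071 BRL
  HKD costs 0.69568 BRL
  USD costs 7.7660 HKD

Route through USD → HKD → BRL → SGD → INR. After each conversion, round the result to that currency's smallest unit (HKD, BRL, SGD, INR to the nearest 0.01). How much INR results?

INR 287,728,390.75

USD 3,750,000.00 × 7.7660 = HKD 29,122,500.00
HKD 29,122,500.00 × 0.69568 = BRL 20,259,940.80
BRL 20,259,940.80 ÷ 3.9071 = SGD 5,185,416.50
SGD 5,185,416.50 × 55.488 = INR 287,728,390.75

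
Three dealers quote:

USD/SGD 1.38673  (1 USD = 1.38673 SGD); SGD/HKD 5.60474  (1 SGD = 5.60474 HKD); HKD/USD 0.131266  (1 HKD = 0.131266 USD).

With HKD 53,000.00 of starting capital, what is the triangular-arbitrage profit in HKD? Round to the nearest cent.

Profit: HKD 1,072.38

Profitable loop is HKD → USD → SGD → HKD:
HKD 53,000.00 × 0.131266 = USD 6,957.10
USD 6,957.10 × 1.38673 = SGD 9,647.62
SGD 9,647.62 × 5.60474 = HKD 54,072.38
Profit = HKD 54,072.38 − HKD 53,000.00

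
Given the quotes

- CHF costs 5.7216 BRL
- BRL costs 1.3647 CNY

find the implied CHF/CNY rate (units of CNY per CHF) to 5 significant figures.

CHF/CNY = 7.8083

1 CHF × 5.7216 = 5.7216 BRL
5.7216 BRL × 1.3647 = 7.80827 CNY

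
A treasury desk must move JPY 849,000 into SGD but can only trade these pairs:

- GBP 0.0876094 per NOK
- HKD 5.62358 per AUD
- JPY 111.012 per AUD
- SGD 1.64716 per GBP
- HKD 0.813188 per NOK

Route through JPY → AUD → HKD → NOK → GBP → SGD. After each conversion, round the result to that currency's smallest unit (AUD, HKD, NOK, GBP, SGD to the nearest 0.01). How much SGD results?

JPY 849,000 ÷ 111.012 = AUD 7,647.82
AUD 7,647.82 × 5.62358 = HKD 43,008.13
HKD 43,008.13 ÷ 0.813188 = NOK 52,888.30
NOK 52,888.30 × 0.0876094 = GBP 4,633.51
GBP 4,633.51 × 1.64716 = SGD 7,632.13

SGD 7,632.13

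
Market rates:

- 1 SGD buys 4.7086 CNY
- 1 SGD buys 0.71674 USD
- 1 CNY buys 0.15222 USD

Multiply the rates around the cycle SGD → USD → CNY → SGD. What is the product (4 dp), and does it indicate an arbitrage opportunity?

1.0000 (no arbitrage)

Around SGD → USD → CNY → SGD: 1 × 0.71674 ÷ 0.15222 ÷ 4.7086 = 0.999996
Product ≈ 1 (deviation 0.000%, within rounding noise).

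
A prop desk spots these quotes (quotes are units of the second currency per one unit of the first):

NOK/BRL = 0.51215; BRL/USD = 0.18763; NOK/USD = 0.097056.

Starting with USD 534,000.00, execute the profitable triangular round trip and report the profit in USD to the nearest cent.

Profitable loop is USD → BRL → NOK → USD:
USD 534,000.00 ÷ 0.18763 = BRL 2,846,026.75
BRL 2,846,026.75 ÷ 0.51215 = NOK 5,557,017.97
NOK 5,557,017.97 × 0.097056 = USD 539,341.94
Profit = USD 539,341.94 − USD 534,000.00

Profit: USD 5,341.94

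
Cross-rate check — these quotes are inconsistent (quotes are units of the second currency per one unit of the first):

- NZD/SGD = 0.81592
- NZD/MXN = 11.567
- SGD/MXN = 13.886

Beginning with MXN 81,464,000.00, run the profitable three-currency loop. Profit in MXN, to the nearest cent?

Profit: MXN 1,705,047.29

Profitable loop is MXN → SGD → NZD → MXN:
MXN 81,464,000.00 ÷ 13.886 = SGD 5,866,628.26
SGD 5,866,628.26 ÷ 0.81592 = NZD 7,190,200.34
NZD 7,190,200.34 × 11.567 = MXN 83,169,047.29
Profit = MXN 83,169,047.29 − MXN 81,464,000.00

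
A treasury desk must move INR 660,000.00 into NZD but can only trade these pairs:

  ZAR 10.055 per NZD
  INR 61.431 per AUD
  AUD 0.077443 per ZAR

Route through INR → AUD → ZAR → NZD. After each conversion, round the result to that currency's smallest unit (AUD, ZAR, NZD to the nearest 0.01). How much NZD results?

NZD 13,797.24

INR 660,000.00 ÷ 61.431 = AUD 10,743.76
AUD 10,743.76 ÷ 0.077443 = ZAR 138,731.20
ZAR 138,731.20 ÷ 10.055 = NZD 13,797.24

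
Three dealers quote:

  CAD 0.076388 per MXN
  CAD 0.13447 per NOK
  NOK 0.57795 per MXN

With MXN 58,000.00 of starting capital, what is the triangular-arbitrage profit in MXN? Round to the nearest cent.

Profit: MXN 1,009.04

Profitable loop is MXN → NOK → CAD → MXN:
MXN 58,000.00 × 0.57795 = NOK 33,521.10
NOK 33,521.10 × 0.13447 = CAD 4,507.58
CAD 4,507.58 ÷ 0.076388 = MXN 59,009.04
Profit = MXN 59,009.04 − MXN 58,000.00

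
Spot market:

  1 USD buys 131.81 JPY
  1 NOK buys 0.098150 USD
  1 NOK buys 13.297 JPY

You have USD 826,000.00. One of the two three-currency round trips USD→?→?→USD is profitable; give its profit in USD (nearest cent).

Profitable loop is USD → NOK → JPY → USD:
USD 826,000.00 ÷ 0.098150 = NOK 8,415,690.27
NOK 8,415,690.27 × 13.297 = JPY 111,903,434
JPY 111,903,434 ÷ 131.81 = USD 848,975.29
Profit = USD 848,975.29 − USD 826,000.00

Profit: USD 22,975.29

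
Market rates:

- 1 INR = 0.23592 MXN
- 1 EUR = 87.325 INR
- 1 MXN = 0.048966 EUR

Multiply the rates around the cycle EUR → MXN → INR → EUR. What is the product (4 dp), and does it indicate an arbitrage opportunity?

0.9913 (arbitrage exists)

Around EUR → MXN → INR → EUR: 1 ÷ 0.048966 ÷ 0.23592 ÷ 87.325 = 0.991293
Product < 1; profitable direction is EUR → INR → MXN → EUR.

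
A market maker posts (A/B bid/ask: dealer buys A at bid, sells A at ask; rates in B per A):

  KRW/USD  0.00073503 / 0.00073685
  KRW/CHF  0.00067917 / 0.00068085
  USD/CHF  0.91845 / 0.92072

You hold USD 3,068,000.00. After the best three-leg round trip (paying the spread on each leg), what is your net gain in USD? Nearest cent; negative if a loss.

Net profit: USD 3,334.97

Best loop USD → KRW → CHF → USD:
USD 3,068,000.00 ÷ 0.00073685 (buy KRW at ask) = KRW 4,163,669,675
KRW 4,163,669,675 × 0.00067917 (sell KRW at bid) = CHF 2,827,839.53
CHF 2,827,839.53 ÷ 0.92072 (buy USD at ask) = USD 3,071,334.97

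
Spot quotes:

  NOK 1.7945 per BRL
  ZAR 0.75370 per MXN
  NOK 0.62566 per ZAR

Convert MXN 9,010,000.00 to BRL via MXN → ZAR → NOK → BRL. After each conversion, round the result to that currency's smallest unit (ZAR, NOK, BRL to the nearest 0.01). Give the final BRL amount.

BRL 2,367,653.99

MXN 9,010,000.00 × 0.75370 = ZAR 6,790,837.00
ZAR 6,790,837.00 × 0.62566 = NOK 4,248,755.08
NOK 4,248,755.08 ÷ 1.7945 = BRL 2,367,653.99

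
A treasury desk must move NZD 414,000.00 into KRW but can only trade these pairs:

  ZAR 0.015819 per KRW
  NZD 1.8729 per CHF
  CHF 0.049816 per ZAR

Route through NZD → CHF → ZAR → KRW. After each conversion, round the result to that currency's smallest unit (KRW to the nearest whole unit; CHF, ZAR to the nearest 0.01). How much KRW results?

NZD 414,000.00 ÷ 1.8729 = CHF 221,047.57
CHF 221,047.57 ÷ 0.049816 = ZAR 4,437,280.59
ZAR 4,437,280.59 ÷ 0.015819 = KRW 280,503,230

KRW 280,503,230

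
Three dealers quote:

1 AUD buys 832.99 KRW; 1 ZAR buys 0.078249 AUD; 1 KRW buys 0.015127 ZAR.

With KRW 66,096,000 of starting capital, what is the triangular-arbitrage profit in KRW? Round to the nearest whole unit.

Profit: KRW 939,335

Profitable loop is KRW → AUD → ZAR → KRW:
KRW 66,096,000 ÷ 832.99 = AUD 79,347.89
AUD 79,347.89 ÷ 0.078249 = ZAR 1,014,043.52
ZAR 1,014,043.52 ÷ 0.015127 = KRW 67,035,335
Profit = KRW 67,035,335 − KRW 66,096,000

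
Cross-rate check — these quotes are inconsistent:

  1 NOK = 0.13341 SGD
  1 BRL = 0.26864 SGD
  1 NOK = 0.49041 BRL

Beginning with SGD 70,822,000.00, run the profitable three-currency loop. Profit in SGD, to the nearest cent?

Profitable loop is SGD → BRL → NOK → SGD:
SGD 70,822,000.00 ÷ 0.26864 = BRL 263,631,625.97
BRL 263,631,625.97 ÷ 0.49041 = NOK 537,573,919.72
NOK 537,573,919.72 × 0.13341 = SGD 71,717,736.63
Profit = SGD 71,717,736.63 − SGD 70,822,000.00

Profit: SGD 895,736.63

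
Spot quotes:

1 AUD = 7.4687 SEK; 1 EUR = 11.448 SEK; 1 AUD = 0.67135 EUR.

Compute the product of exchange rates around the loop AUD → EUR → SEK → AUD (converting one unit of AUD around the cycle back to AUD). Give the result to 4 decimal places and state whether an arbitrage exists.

1.0290 (arbitrage exists)

Around AUD → EUR → SEK → AUD: 1 × 0.67135 × 11.448 ÷ 7.4687 = 1.029043
Product > 1; profitable direction is AUD → EUR → SEK → AUD.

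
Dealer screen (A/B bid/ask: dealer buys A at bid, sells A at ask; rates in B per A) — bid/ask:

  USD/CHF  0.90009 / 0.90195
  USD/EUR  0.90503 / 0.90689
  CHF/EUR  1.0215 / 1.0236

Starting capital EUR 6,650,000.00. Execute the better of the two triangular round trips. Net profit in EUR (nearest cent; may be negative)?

Best loop EUR → USD → CHF → EUR:
EUR 6,650,000.00 ÷ 0.90689 (buy USD at ask) = USD 7,332,752.59
USD 7,332,752.59 × 0.90009 (sell USD at bid) = CHF 6,600,137.28
CHF 6,600,137.28 × 1.0215 (sell CHF at bid) = EUR 6,742,040.23

Net profit: EUR 92,040.23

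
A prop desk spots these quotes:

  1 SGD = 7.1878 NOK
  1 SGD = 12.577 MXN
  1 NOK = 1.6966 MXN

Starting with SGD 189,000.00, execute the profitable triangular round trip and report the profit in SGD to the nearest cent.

Profit: SGD 5,923.15

Profitable loop is SGD → MXN → NOK → SGD:
SGD 189,000.00 × 12.577 = MXN 2,377,053.00
MXN 2,377,053.00 ÷ 1.6966 = NOK 1,401,068.61
NOK 1,401,068.61 ÷ 7.1878 = SGD 194,923.15
Profit = SGD 194,923.15 − SGD 189,000.00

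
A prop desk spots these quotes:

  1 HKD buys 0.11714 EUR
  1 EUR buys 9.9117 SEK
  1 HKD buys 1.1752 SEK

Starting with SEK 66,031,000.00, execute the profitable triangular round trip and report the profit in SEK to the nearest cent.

Profitable loop is SEK → EUR → HKD → SEK:
SEK 66,031,000.00 ÷ 9.9117 = EUR 6,661,924.80
EUR 6,661,924.80 ÷ 0.11714 = HKD 56,871,476.83
HKD 56,871,476.83 × 1.1752 = SEK 66,835,359.57
Profit = SEK 66,835,359.57 − SEK 66,031,000.00

Profit: SEK 804,359.57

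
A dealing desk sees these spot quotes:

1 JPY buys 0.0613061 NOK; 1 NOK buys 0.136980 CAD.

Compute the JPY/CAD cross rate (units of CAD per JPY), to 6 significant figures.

1 JPY × 0.0613061 = 0.0613061 NOK
0.0613061 NOK × 0.136980 = 0.00839771 CAD

JPY/CAD = 0.00839771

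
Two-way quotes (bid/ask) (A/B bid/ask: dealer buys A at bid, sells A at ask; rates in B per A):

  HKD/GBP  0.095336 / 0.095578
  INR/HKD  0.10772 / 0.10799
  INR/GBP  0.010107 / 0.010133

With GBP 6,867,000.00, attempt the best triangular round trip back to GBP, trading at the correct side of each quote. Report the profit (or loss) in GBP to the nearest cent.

Net profit: GBP 92,567.89

Best loop GBP → INR → HKD → GBP:
GBP 6,867,000.00 ÷ 0.010133 (buy INR at ask) = INR 677,686,766.01
INR 677,686,766.01 × 0.10772 (sell INR at bid) = HKD 73,000,418.43
HKD 73,000,418.43 × 0.095336 (sell HKD at bid) = GBP 6,959,567.89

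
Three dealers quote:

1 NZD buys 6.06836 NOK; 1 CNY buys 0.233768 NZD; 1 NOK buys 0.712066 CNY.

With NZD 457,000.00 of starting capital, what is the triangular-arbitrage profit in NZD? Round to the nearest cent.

Profitable loop is NZD → NOK → CNY → NZD:
NZD 457,000.00 × 6.06836 = NOK 2,773,240.52
NOK 2,773,240.52 × 0.712066 = CNY 1,974,730.28
CNY 1,974,730.28 × 0.233768 = NZD 461,628.75
Profit = NZD 461,628.75 − NZD 457,000.00

Profit: NZD 4,628.75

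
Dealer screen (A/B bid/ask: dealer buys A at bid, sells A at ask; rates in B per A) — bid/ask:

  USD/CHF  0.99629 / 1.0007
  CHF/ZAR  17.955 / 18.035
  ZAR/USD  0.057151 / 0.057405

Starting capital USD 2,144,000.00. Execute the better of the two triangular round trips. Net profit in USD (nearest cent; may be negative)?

Net profit: USD 47,895.25

Best loop USD → CHF → ZAR → USD:
USD 2,144,000.00 × 0.99629 (sell USD at bid) = CHF 2,136,045.76
CHF 2,136,045.76 × 17.955 (sell CHF at bid) = ZAR 38,352,701.62
ZAR 38,352,701.62 × 0.057151 (sell ZAR at bid) = USD 2,191,895.25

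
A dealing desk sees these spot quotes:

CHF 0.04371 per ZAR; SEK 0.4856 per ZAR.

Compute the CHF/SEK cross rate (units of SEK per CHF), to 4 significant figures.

1 CHF ÷ 0.04371 = 22.8781 ZAR
22.8781 ZAR × 0.4856 = 11.1096 SEK

CHF/SEK = 11.11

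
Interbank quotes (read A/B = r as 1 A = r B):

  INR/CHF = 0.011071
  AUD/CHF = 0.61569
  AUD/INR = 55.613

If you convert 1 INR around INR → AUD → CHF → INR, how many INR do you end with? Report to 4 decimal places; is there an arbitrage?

1.0000 (no arbitrage)

Around INR → AUD → CHF → INR: 1 ÷ 55.613 × 0.61569 ÷ 0.011071 = 0.999998
Product ≈ 1 (deviation 0.000%, within rounding noise).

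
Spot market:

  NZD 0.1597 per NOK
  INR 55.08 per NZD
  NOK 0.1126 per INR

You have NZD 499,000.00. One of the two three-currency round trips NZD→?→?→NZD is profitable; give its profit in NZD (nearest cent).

Profit: NZD 4,805.97

Profitable loop is NZD → NOK → INR → NZD:
NZD 499,000.00 ÷ 0.1597 = NOK 3,124,608.64
NOK 3,124,608.64 ÷ 0.1126 = INR 27,749,632.69
INR 27,749,632.69 ÷ 55.08 = NZD 503,805.97
Profit = NZD 503,805.97 − NZD 499,000.00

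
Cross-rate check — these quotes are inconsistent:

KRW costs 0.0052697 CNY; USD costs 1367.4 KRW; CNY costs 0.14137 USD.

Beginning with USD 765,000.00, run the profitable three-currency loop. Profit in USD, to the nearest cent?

Profit: USD 14,291.90

Profitable loop is USD → KRW → CNY → USD:
USD 765,000.00 × 1367.4 = KRW 1,046,061,000
KRW 1,046,061,000 × 0.0052697 = CNY 5,512,427.65
CNY 5,512,427.65 × 0.14137 = USD 779,291.90
Profit = USD 779,291.90 − USD 765,000.00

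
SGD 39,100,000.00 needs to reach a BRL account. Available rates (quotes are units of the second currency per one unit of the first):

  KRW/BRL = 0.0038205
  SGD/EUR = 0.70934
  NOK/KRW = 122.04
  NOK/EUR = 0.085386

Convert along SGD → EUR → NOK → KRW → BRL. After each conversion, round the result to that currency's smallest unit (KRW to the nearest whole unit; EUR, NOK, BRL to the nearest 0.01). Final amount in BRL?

SGD 39,100,000.00 × 0.70934 = EUR 27,735,194.00
EUR 27,735,194.00 ÷ 0.085386 = NOK 324,821,329.02
NOK 324,821,329.02 × 122.04 = KRW 39,641,194,994
KRW 39,641,194,994 × 0.0038205 = BRL 151,449,185.47

BRL 151,449,185.47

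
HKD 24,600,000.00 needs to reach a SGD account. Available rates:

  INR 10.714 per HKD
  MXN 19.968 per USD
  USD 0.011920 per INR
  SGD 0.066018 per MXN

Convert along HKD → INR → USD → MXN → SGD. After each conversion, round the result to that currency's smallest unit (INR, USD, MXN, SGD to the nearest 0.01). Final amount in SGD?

SGD 4,141,521.65

HKD 24,600,000.00 × 10.714 = INR 263,564,400.00
INR 263,564,400.00 × 0.011920 = USD 3,141,687.65
USD 3,141,687.65 × 19.968 = MXN 62,733,219.00
MXN 62,733,219.00 × 0.066018 = SGD 4,141,521.65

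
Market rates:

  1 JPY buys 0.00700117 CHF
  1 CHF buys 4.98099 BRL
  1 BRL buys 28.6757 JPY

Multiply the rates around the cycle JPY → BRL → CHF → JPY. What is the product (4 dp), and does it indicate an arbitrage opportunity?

Around JPY → BRL → CHF → JPY: 1 ÷ 28.6757 ÷ 4.98099 ÷ 0.00700117 = 0.999999
Product ≈ 1 (deviation 0.000%, within rounding noise).

1.0000 (no arbitrage)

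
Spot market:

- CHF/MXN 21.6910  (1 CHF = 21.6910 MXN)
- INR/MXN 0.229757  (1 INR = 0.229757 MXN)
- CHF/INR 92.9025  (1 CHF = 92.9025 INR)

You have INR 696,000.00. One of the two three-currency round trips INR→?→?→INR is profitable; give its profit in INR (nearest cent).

Profit: INR 11,282.09

Profitable loop is INR → CHF → MXN → INR:
INR 696,000.00 ÷ 92.9025 = CHF 7,491.73
CHF 7,491.73 × 21.6910 = MXN 162,503.01
MXN 162,503.01 ÷ 0.229757 = INR 707,282.09
Profit = INR 707,282.09 − INR 696,000.00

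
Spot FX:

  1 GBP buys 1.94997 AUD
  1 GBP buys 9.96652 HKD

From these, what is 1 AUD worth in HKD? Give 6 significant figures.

AUD/HKD = 5.11111

1 AUD ÷ 1.94997 = 0.512828 GBP
0.512828 GBP × 9.96652 = 5.11111 HKD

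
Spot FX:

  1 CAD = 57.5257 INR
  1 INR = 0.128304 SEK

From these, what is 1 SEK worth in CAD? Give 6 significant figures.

1 SEK ÷ 0.128304 = 7.79399 INR
7.79399 INR ÷ 57.5257 = 0.135487 CAD

SEK/CAD = 0.135487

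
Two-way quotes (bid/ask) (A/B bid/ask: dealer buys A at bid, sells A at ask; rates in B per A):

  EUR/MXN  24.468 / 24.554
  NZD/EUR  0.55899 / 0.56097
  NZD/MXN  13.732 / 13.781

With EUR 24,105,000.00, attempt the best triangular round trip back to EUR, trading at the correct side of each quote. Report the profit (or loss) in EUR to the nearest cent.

Best loop EUR → NZD → MXN → EUR:
EUR 24,105,000.00 ÷ 0.56097 (buy NZD at ask) = NZD 42,970,212.31
NZD 42,970,212.31 × 13.732 (sell NZD at bid) = MXN 590,066,955.45
MXN 590,066,955.45 ÷ 24.554 (buy EUR at ask) = EUR 24,031,398.36

Net result: EUR -73,601.64 (no profitable arbitrage after spreads)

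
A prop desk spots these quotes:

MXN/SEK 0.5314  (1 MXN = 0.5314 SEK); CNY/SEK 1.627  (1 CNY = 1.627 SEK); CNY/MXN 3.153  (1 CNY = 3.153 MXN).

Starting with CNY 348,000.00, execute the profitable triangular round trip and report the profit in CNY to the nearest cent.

Profitable loop is CNY → MXN → SEK → CNY:
CNY 348,000.00 × 3.153 = MXN 1,097,244.00
MXN 1,097,244.00 × 0.5314 = SEK 583,075.46
SEK 583,075.46 ÷ 1.627 = CNY 358,374.59
Profit = CNY 358,374.59 − CNY 348,000.00

Profit: CNY 10,374.59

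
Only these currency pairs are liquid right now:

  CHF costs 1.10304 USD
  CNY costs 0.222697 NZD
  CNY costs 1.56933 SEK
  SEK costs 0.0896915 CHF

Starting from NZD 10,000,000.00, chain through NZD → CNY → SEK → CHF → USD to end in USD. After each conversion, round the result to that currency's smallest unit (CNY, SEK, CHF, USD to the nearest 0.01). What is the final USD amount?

USD 6,971,760.50

NZD 10,000,000.00 ÷ 0.222697 = CNY 44,904,062.47
CNY 44,904,062.47 × 1.56933 = SEK 70,469,292.36
SEK 70,469,292.36 × 0.0896915 = CHF 6,320,496.54
CHF 6,320,496.54 × 1.10304 = USD 6,971,760.50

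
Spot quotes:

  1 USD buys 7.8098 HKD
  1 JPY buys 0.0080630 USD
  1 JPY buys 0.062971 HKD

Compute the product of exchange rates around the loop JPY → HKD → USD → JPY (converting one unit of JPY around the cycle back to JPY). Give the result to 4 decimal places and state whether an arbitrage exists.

1.0000 (no arbitrage)

Around JPY → HKD → USD → JPY: 1 × 0.062971 ÷ 7.8098 ÷ 0.0080630 = 1.000009
Product ≈ 1 (deviation 0.001%, within rounding noise).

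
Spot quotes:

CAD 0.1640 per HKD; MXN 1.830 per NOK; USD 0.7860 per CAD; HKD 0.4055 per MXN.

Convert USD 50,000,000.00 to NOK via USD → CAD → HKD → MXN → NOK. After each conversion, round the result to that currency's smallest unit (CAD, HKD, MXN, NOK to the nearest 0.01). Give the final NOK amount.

NOK 522,711,026.97

USD 50,000,000.00 ÷ 0.7860 = CAD 63,613,231.55
CAD 63,613,231.55 ÷ 0.1640 = HKD 387,885,558.23
HKD 387,885,558.23 ÷ 0.4055 = MXN 956,561,179.36
MXN 956,561,179.36 ÷ 1.830 = NOK 522,711,026.97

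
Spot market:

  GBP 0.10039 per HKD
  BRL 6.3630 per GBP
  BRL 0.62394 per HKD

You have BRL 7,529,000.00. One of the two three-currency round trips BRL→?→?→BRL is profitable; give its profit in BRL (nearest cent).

Profitable loop is BRL → HKD → GBP → BRL:
BRL 7,529,000.00 ÷ 0.62394 = HKD 12,066,865.40
HKD 12,066,865.40 × 0.10039 = GBP 1,211,392.62
GBP 1,211,392.62 × 6.3630 = BRL 7,708,091.23
Profit = BRL 7,708,091.23 − BRL 7,529,000.00

Profit: BRL 179,091.23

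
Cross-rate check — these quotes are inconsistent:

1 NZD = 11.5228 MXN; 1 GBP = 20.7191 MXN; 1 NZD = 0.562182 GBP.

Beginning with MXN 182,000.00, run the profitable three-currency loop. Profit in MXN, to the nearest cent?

Profit: MXN 1,976.01

Profitable loop is MXN → NZD → GBP → MXN:
MXN 182,000.00 ÷ 11.5228 = NZD 15,794.77
NZD 15,794.77 × 0.562182 = GBP 8,879.54
GBP 8,879.54 × 20.7191 = MXN 183,976.01
Profit = MXN 183,976.01 − MXN 182,000.00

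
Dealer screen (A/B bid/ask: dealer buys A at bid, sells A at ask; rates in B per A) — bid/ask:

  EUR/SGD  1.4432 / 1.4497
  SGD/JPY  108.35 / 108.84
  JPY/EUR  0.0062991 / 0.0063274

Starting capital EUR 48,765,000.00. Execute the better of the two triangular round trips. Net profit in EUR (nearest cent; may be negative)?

Net profit: EUR 79,567.27

Best loop EUR → JPY → SGD → EUR:
EUR 48,765,000.00 ÷ 0.0063274 (buy JPY at ask) = JPY 7,706,957,044
JPY 7,706,957,044 ÷ 108.84 (buy SGD at ask) = SGD 70,809,969.17
SGD 70,809,969.17 ÷ 1.4497 (buy EUR at ask) = EUR 48,844,567.27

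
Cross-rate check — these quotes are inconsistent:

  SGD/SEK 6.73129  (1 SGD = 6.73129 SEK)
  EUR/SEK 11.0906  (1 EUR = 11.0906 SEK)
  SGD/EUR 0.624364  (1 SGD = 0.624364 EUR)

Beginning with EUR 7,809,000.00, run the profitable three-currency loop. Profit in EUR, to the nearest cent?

Profit: EUR 224,226.60

Profitable loop is EUR → SEK → SGD → EUR:
EUR 7,809,000.00 × 11.0906 = SEK 86,606,495.40
SEK 86,606,495.40 ÷ 6.73129 = SGD 12,866,255.26
SGD 12,866,255.26 × 0.624364 = EUR 8,033,226.60
Profit = EUR 8,033,226.60 − EUR 7,809,000.00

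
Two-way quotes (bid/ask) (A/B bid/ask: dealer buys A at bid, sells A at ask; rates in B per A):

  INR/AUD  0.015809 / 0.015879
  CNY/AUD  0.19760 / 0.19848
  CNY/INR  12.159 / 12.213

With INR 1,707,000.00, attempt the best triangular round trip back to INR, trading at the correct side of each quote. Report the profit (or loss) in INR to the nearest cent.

Best loop INR → CNY → AUD → INR:
INR 1,707,000.00 ÷ 12.213 (buy CNY at ask) = CNY 139,769.10
CNY 139,769.10 × 0.19760 (sell CNY at bid) = AUD 27,618.37
AUD 27,618.37 ÷ 0.015879 (buy INR at ask) = INR 1,739,301.84

Net profit: INR 32,301.84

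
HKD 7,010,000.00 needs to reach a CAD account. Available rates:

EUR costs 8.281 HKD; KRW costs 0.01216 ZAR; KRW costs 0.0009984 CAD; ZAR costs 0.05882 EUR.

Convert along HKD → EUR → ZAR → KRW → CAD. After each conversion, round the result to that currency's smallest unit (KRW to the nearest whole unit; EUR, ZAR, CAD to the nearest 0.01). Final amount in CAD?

CAD 1,181,629.19

HKD 7,010,000.00 ÷ 8.281 = EUR 846,516.12
EUR 846,516.12 ÷ 0.05882 = ZAR 14,391,637.54
ZAR 14,391,637.54 ÷ 0.01216 = KRW 1,183,522,824
KRW 1,183,522,824 × 0.0009984 = CAD 1,181,629.19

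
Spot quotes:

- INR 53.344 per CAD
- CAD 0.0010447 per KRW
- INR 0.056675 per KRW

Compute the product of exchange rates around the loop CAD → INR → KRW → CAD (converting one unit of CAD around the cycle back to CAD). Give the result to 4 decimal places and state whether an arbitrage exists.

Around CAD → INR → KRW → CAD: 1 × 53.344 ÷ 0.056675 × 0.0010447 = 0.983299
Product < 1; profitable direction is CAD → KRW → INR → CAD.

0.9833 (arbitrage exists)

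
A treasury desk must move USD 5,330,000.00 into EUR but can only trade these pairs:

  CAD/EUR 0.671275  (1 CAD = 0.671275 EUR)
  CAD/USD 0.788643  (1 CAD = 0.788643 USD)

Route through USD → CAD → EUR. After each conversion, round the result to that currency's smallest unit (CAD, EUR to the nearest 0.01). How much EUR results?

USD 5,330,000.00 ÷ 0.788643 = CAD 6,758,444.57
CAD 6,758,444.57 × 0.671275 = EUR 4,536,774.88

EUR 4,536,774.88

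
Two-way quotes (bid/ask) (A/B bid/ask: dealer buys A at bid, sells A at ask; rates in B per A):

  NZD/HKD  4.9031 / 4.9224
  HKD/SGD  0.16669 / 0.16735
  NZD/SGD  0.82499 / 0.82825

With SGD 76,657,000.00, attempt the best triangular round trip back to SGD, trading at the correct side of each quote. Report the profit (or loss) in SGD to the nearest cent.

Best loop SGD → HKD → NZD → SGD:
SGD 76,657,000.00 ÷ 0.16735 (buy HKD at ask) = HKD 458,063,937.85
HKD 458,063,937.85 ÷ 4.9224 (buy NZD at ask) = NZD 93,057,032.72
NZD 93,057,032.72 × 0.82499 (sell NZD at bid) = SGD 76,771,121.42

Net profit: SGD 114,121.42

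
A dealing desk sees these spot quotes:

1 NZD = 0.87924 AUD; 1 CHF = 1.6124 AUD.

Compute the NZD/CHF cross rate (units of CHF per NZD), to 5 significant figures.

NZD/CHF = 0.54530

1 NZD × 0.87924 = 0.87924 AUD
0.87924 AUD ÷ 1.6124 = 0.545299 CHF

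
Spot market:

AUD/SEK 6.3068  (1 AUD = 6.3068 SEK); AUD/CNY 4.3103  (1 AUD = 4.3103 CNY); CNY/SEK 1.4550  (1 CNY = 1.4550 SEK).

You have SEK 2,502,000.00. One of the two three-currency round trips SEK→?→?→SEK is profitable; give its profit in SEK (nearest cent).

Profit: SEK 14,088.27

Profitable loop is SEK → CNY → AUD → SEK:
SEK 2,502,000.00 ÷ 1.4550 = CNY 1,719,587.63
CNY 1,719,587.63 ÷ 4.3103 = AUD 398,948.48
AUD 398,948.48 × 6.3068 = SEK 2,516,088.27
Profit = SEK 2,516,088.27 − SEK 2,502,000.00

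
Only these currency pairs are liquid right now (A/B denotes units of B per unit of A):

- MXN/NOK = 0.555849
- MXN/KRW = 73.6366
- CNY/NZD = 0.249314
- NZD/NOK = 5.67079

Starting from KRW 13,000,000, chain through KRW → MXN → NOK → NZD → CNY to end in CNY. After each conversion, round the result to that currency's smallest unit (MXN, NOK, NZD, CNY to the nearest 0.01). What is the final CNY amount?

KRW 13,000,000 ÷ 73.6366 = MXN 176,542.64
MXN 176,542.64 × 0.555849 = NOK 98,131.05
NOK 98,131.05 ÷ 5.67079 = NZD 17,304.65
NZD 17,304.65 ÷ 0.249314 = CNY 69,409.06

CNY 69,409.06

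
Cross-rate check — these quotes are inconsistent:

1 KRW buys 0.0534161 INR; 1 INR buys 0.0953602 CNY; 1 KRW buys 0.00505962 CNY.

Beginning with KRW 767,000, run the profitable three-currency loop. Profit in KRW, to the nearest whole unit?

Profitable loop is KRW → INR → CNY → KRW:
KRW 767,000 × 0.0534161 = INR 40,970.15
INR 40,970.15 × 0.0953602 = CNY 3,906.92
CNY 3,906.92 ÷ 0.00505962 = KRW 772,177
Profit = KRW 772,177 − KRW 767,000

Profit: KRW 5,177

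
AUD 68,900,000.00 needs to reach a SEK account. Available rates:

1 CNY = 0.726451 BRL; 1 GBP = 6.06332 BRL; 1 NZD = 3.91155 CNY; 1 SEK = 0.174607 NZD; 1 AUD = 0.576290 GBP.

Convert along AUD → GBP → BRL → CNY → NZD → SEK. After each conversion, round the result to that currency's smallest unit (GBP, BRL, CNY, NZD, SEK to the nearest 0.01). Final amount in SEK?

AUD 68,900,000.00 × 0.576290 = GBP 39,706,381.00
GBP 39,706,381.00 × 6.06332 = BRL 240,752,494.04
BRL 240,752,494.04 ÷ 0.726451 = CNY 331,409,130.20
CNY 331,409,130.20 ÷ 3.91155 = NZD 84,725,781.39
NZD 84,725,781.39 ÷ 0.174607 = SEK 485,237,025.95

SEK 485,237,025.95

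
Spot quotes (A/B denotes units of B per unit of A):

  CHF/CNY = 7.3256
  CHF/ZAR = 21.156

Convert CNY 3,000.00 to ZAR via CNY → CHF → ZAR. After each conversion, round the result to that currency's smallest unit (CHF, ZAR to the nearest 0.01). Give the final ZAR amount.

ZAR 8,663.81

CNY 3,000.00 ÷ 7.3256 = CHF 409.52
CHF 409.52 × 21.156 = ZAR 8,663.81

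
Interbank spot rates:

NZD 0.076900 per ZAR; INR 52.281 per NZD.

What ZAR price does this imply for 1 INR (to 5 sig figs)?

INR/ZAR = 0.24873

1 INR ÷ 52.281 = 0.0191274 NZD
0.0191274 NZD ÷ 0.076900 = 0.248731 ZAR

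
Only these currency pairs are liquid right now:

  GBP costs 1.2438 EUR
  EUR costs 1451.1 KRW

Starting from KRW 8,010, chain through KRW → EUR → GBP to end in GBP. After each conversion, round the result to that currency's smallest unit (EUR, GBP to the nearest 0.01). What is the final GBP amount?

KRW 8,010 ÷ 1451.1 = EUR 5.52
EUR 5.52 ÷ 1.2438 = GBP 4.44

GBP 4.44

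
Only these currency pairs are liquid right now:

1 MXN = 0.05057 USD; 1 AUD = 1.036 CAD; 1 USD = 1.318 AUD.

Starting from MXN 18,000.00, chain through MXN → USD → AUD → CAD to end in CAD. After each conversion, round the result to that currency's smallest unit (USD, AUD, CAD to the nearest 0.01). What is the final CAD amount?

CAD 1,242.91

MXN 18,000.00 × 0.05057 = USD 910.26
USD 910.26 × 1.318 = AUD 1,199.72
AUD 1,199.72 × 1.036 = CAD 1,242.91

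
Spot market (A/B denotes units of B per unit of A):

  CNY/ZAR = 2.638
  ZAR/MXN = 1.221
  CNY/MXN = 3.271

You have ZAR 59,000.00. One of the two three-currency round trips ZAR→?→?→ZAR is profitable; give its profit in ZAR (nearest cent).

Profitable loop is ZAR → CNY → MXN → ZAR:
ZAR 59,000.00 ÷ 2.638 = CNY 22,365.43
CNY 22,365.43 × 3.271 = MXN 73,157.32
MXN 73,157.32 ÷ 1.221 = ZAR 59,915.90
Profit = ZAR 59,915.90 − ZAR 59,000.00

Profit: ZAR 915.90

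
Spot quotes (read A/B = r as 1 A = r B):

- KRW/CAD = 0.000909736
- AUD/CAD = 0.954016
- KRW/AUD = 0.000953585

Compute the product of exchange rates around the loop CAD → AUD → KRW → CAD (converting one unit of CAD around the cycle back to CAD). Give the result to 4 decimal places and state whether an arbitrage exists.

Around CAD → AUD → KRW → CAD: 1 ÷ 0.954016 ÷ 0.000953585 × 0.000909736 = 1.000001
Product ≈ 1 (deviation 0.000%, within rounding noise).

1.0000 (no arbitrage)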